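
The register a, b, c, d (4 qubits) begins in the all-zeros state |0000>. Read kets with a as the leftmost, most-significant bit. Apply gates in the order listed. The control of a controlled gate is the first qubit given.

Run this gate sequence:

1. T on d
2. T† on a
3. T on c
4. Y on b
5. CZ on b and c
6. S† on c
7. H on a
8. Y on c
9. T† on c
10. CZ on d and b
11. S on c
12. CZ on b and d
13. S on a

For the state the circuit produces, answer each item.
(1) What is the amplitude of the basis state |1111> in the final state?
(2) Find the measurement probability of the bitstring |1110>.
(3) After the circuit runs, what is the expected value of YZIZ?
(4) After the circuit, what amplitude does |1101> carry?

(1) The amplitude on |1111> is 0.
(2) Outcome |1110> occurs with probability 1/2.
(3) The observable YZIZ averages to -1.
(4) The amplitude on |1101> is 0.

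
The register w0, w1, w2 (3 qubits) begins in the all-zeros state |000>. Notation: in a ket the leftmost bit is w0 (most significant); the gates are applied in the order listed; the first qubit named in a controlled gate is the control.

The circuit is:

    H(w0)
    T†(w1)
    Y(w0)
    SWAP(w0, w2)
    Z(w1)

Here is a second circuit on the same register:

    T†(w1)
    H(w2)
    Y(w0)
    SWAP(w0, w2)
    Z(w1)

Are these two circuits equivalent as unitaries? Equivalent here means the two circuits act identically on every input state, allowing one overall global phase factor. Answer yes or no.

No, they are not equivalent — no single phase factor reconciles the two unitaries.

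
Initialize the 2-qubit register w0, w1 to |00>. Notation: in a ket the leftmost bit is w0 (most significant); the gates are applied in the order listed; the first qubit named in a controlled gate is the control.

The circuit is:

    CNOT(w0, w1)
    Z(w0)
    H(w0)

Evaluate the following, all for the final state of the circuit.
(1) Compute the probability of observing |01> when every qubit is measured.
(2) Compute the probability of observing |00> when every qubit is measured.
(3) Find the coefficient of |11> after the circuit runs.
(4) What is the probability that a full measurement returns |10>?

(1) The probability of measuring |01> is 0.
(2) The probability of measuring |00> is 1/2.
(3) The amplitude on |11> is 0.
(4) A full measurement returns |10> with probability 1/2.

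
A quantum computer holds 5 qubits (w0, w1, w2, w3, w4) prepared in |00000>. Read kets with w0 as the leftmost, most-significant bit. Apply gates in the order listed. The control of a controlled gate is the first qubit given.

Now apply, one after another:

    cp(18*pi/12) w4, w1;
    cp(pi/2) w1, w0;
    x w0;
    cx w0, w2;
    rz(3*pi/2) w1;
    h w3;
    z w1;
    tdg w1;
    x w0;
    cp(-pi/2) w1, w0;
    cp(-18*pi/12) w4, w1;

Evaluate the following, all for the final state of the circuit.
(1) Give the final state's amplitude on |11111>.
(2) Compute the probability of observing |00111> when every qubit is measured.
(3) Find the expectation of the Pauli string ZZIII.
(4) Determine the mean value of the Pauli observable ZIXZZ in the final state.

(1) The amplitude on |11111> is 0.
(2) The probability of measuring |00111> is 0.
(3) The expectation value of ZZIII is 1.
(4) In the final state, ZIXZZ has expectation 0.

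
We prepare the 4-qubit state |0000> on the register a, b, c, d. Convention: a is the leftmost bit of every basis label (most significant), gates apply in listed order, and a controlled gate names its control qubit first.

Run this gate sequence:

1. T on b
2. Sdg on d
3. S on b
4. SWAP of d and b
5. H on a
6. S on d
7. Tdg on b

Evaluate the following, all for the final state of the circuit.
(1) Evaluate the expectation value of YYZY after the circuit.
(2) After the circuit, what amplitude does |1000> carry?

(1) In the final state, YYZY has expectation 0.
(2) The final state's coefficient on |1000> equals sqrt(2)/2.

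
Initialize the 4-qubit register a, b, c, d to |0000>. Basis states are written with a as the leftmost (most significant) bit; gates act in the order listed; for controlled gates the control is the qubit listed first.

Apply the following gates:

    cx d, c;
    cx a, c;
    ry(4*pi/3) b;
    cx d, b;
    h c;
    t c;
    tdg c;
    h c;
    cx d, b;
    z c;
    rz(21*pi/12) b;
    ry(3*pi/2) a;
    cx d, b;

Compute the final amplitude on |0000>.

The final state's coefficient on |0000> equals -sqrt(2)*exp(I*pi/8)/4. Key observation: the block from step 4 through step 9 cancels to the identity and can be dropped.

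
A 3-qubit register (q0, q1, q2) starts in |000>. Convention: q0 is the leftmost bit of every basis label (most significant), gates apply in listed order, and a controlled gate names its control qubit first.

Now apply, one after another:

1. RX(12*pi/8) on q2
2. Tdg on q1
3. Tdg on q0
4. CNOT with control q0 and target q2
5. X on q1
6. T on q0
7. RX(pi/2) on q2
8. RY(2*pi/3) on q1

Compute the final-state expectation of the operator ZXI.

In the final state, ZXI has expectation -sqrt(3)/2.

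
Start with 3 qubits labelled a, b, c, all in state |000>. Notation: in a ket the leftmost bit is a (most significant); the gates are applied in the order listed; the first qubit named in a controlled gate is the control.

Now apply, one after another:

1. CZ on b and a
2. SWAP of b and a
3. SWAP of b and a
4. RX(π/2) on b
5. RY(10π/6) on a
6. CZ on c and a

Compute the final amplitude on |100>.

The amplitude on |100> is sqrt(2)/4.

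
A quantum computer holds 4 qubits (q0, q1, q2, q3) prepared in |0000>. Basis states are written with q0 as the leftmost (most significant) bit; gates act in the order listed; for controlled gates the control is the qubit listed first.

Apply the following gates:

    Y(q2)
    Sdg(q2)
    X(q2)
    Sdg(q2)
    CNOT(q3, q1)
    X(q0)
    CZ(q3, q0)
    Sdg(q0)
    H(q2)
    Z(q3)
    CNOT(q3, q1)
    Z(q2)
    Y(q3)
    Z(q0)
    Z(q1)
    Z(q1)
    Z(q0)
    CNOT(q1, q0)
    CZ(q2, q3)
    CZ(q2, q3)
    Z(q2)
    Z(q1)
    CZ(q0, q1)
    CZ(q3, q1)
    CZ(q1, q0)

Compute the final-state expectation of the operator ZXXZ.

In the final state, ZXXZ has expectation 0. Key observation: steps 19-20 multiply out to the identity, so the circuit reduces to the remaining gates.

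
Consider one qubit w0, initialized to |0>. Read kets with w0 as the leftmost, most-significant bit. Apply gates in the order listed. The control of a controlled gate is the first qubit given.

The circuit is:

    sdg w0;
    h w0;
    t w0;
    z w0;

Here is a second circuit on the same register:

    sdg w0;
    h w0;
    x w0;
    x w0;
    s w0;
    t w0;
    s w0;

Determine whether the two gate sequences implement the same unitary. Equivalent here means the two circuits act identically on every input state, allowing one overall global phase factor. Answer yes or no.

Yes: on every input state the two circuits agree up to one overall phase factor.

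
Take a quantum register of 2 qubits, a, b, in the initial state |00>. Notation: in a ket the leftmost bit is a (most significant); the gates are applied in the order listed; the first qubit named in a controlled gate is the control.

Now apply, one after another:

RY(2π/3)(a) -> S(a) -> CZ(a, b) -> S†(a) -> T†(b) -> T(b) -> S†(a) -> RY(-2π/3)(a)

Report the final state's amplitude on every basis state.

The resulting statevector has amplitude 1/4 - 3*I/4 on |00>, 0 on |01>, sqrt(3)*(-1 - I)/4 on |10>, 0 on |11>.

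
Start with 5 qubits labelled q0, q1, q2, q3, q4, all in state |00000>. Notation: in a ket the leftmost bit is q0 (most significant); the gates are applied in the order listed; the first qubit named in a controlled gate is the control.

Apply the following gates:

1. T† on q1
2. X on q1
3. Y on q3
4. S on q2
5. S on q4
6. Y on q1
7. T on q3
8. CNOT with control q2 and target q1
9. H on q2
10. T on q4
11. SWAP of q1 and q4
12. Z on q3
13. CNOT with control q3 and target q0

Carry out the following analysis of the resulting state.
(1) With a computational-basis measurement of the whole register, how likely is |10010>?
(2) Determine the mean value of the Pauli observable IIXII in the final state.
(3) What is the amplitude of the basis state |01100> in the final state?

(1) A full measurement returns |10010> with probability 1/2.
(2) The observable IIXII averages to 1.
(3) The amplitude on |01100> is 0.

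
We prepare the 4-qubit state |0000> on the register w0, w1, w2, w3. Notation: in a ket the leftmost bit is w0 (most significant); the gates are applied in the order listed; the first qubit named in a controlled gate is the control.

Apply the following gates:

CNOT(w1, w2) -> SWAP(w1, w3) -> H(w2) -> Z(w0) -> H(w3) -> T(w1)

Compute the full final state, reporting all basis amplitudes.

The resulting statevector has amplitude 1/2 on |0000>, 1/2 on |0001>, 1/2 on |0010>, 1/2 on |0011>, and 0 on every other basis state.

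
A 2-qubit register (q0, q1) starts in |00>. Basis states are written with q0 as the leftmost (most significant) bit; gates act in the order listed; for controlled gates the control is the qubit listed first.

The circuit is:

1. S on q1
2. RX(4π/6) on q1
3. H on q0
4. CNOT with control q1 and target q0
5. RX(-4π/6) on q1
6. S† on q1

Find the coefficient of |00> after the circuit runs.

|00> carries amplitude sqrt(2)/2 in the final state.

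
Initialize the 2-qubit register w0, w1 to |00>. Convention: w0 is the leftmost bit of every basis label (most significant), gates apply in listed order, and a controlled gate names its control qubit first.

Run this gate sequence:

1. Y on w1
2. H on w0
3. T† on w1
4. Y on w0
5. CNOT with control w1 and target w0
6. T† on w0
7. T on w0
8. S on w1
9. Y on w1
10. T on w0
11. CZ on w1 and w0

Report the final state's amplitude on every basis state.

The final amplitudes are sqrt(2)*exp(3*I*pi/4)/2 on |00>, 0 on |01>, sqrt(2)/2 on |10>, 0 on |11>.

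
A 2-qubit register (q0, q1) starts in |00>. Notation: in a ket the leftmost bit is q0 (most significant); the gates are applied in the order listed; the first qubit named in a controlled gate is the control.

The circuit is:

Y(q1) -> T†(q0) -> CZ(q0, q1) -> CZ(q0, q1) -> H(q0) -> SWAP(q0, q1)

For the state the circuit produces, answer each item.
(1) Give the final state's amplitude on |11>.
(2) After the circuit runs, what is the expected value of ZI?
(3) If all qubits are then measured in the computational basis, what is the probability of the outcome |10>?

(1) |11> carries amplitude sqrt(2)*I/2 in the final state.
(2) The expectation value of ZI is -1.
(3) Outcome |10> occurs with probability 1/2.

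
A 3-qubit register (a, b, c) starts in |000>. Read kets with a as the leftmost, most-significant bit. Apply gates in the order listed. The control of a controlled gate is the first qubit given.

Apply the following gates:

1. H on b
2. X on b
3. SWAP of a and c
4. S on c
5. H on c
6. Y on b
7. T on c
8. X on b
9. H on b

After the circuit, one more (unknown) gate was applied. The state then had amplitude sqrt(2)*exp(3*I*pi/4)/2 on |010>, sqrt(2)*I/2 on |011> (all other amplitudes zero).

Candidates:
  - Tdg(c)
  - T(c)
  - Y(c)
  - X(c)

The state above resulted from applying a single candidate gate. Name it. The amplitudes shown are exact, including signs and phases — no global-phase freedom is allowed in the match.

The unique candidate consistent with the amplitudes is X(c).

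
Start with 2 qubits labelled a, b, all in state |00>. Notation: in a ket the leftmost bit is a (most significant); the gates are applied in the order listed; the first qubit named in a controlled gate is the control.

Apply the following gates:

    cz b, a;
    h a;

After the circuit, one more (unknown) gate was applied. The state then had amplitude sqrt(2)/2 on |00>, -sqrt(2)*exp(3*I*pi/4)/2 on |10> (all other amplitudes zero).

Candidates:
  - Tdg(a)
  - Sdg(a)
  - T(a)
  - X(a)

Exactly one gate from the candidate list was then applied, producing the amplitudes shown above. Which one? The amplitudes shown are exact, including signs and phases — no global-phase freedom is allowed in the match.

It was Tdg(a) that produced the state shown.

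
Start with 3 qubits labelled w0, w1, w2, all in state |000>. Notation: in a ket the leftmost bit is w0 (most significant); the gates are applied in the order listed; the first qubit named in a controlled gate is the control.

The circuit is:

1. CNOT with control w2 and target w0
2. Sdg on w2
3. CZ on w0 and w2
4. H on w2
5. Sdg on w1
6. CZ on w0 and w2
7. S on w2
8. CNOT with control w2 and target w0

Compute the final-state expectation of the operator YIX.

The observable YIX averages to 1.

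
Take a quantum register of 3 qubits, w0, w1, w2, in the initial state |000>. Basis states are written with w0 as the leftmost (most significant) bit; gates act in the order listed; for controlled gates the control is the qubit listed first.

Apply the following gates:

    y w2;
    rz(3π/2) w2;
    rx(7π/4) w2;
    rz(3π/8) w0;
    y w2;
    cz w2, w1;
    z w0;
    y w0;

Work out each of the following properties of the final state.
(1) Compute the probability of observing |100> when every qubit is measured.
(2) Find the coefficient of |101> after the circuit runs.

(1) The probability of measuring |100> is sqrt(2)/4 + 1/2.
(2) |101> carries amplitude -sqrt(2 - sqrt(2))*exp(9*I*pi/16)/2 in the final state.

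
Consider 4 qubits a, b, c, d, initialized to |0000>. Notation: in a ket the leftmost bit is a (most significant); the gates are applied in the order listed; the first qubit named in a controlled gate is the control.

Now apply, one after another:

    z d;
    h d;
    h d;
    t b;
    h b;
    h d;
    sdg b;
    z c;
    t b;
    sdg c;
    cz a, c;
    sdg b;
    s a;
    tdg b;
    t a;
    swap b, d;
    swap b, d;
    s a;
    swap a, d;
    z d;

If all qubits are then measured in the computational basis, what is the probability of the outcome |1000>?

Outcome |1000> occurs with probability 1/4.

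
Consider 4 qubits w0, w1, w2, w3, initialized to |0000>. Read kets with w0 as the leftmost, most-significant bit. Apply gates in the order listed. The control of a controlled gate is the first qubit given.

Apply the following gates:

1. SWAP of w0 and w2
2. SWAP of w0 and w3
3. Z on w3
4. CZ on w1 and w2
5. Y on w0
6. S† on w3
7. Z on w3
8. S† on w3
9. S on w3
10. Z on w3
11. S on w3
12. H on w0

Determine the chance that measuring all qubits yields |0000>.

The probability of measuring |0000> is 1/2. Key observation: the block from step 6 through step 11 cancels to the identity and can be dropped.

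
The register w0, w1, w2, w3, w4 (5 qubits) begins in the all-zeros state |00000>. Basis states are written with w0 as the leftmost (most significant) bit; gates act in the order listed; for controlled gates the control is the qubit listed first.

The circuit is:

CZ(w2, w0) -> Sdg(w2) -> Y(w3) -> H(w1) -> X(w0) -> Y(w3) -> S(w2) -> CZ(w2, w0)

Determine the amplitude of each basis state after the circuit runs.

The resulting statevector has amplitude sqrt(2)/2 on |10000>, sqrt(2)/2 on |11000>, and 0 on every other basis state.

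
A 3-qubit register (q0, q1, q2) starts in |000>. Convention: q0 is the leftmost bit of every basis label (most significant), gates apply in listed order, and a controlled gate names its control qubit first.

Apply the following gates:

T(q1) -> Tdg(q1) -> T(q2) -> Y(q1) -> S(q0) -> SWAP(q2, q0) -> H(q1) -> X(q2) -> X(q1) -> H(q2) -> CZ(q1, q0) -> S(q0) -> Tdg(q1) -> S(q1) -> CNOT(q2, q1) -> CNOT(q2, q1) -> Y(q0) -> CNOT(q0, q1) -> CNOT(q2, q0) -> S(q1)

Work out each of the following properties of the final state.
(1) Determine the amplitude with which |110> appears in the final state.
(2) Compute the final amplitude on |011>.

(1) The final state's coefficient on |110> equals I/2.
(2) |011> carries amplitude -I/2 in the final state.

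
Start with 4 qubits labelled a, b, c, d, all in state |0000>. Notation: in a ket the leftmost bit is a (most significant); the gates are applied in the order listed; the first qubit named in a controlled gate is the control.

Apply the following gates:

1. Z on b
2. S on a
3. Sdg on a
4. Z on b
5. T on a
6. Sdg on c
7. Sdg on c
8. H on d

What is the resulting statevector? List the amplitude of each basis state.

The final amplitudes are sqrt(2)/2 on |0000>, sqrt(2)/2 on |0001>, and 0 on every other basis state.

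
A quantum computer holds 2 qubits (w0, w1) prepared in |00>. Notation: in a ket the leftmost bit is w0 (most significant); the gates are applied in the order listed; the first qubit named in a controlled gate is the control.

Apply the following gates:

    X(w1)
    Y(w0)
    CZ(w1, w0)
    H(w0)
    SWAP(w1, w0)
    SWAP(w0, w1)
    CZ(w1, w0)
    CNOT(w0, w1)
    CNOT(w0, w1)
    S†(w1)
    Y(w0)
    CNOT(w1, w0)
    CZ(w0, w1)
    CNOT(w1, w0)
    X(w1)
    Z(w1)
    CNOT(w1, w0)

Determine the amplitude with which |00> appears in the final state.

The amplitude on |00> is -sqrt(2)*I/2. Key observation: the block from step 8 through step 9 cancels to the identity and can be dropped.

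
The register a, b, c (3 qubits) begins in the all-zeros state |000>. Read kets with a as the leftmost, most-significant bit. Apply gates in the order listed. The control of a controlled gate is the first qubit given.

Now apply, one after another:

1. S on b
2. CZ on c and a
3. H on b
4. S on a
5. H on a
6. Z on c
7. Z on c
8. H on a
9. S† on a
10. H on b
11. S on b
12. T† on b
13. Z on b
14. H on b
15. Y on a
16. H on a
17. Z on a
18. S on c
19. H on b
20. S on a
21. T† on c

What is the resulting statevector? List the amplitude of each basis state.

The resulting statevector has amplitude sqrt(2)*I/2 on |000>, -sqrt(2)/2 on |100>, and 0 on every other basis state. Key observation: the block from step 3 through step 10 cancels to the identity and can be dropped.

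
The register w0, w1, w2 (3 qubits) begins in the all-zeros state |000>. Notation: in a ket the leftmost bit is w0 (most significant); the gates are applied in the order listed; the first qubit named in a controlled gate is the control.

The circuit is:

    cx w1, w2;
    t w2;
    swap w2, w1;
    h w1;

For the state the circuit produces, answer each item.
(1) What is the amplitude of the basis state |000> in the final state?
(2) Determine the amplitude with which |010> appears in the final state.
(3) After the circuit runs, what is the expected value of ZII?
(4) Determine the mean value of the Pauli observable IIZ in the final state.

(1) |000> carries amplitude sqrt(2)/2 in the final state.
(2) The amplitude on |010> is sqrt(2)/2.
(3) The observable ZII averages to 1.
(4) The observable IIZ averages to 1.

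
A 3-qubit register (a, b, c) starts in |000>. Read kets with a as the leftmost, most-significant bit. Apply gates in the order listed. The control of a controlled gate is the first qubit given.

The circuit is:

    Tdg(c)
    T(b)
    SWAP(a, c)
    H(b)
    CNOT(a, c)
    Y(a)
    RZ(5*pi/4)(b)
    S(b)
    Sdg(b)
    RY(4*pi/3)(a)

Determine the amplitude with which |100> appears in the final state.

The amplitude on |100> is sqrt(2)*exp(7*I*pi/8)/4.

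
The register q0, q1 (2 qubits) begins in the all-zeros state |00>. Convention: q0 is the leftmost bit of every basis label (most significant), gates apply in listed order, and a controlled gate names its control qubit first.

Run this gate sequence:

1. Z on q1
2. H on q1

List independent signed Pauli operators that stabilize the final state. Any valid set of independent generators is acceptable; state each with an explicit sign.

The stabilizer group can be generated by +IX, +ZI, among other valid generating sets.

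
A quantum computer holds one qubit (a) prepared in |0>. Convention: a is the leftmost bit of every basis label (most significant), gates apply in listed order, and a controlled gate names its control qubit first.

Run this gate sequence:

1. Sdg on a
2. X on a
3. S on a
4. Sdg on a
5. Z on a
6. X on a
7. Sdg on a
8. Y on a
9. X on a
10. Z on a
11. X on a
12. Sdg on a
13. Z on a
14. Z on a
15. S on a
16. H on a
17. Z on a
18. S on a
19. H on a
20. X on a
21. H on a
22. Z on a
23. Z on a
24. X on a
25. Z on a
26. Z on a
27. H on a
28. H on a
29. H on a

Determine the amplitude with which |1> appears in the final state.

The final state's coefficient on |1> equals -1/2 + I/2. Key observation: gates 19-22 undo each other exactly, leaving only the rest of the circuit to track.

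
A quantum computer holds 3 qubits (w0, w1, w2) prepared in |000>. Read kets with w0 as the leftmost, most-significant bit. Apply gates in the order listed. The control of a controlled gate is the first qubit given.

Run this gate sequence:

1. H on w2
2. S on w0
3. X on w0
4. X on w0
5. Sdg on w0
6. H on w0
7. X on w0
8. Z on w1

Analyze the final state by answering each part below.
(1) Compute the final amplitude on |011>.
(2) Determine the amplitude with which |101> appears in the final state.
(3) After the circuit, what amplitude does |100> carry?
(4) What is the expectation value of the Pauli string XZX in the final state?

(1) |011> carries amplitude 0 in the final state.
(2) The final state's coefficient on |101> equals 1/2.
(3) |100> carries amplitude 1/2 in the final state.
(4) The observable XZX averages to 1.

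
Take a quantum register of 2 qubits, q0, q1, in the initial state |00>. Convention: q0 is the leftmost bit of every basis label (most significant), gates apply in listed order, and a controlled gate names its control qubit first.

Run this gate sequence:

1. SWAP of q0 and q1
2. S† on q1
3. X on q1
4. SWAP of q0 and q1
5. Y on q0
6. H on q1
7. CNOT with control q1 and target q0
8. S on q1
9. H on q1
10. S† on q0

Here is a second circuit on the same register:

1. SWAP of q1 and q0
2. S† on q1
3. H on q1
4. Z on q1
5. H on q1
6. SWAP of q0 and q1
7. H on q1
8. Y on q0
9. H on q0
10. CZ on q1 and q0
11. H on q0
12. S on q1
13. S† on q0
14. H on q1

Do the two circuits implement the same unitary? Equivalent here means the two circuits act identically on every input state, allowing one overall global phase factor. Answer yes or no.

Yes: on every input state the two circuits agree up to one overall phase factor.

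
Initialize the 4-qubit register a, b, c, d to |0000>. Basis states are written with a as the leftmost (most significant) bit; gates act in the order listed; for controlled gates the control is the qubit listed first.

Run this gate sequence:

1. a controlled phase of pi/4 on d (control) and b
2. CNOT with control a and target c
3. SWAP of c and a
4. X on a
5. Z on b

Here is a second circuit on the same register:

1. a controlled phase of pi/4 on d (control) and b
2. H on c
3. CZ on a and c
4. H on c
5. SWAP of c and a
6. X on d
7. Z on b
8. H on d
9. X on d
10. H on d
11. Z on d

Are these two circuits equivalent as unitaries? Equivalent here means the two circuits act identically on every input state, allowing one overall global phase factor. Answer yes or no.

No — the two circuits implement different unitaries, even allowing a global phase.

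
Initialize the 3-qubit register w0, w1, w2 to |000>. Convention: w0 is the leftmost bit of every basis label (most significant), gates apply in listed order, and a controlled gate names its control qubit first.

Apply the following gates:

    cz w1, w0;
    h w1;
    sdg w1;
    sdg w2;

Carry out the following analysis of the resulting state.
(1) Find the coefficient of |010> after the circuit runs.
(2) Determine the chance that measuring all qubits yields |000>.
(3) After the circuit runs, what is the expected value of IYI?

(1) |010> carries amplitude -sqrt(2)*I/2 in the final state.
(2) The probability of measuring |000> is 1/2.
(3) In the final state, IYI has expectation -1.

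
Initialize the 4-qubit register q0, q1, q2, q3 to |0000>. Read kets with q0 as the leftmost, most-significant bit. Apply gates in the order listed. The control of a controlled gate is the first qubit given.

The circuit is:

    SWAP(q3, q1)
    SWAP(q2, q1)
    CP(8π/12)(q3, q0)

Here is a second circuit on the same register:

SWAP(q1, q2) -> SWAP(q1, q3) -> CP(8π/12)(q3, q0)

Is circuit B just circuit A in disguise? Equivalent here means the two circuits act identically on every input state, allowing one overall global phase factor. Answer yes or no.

No: there is an input state on which the two circuits produce genuinely different outputs (not merely differing by a phase).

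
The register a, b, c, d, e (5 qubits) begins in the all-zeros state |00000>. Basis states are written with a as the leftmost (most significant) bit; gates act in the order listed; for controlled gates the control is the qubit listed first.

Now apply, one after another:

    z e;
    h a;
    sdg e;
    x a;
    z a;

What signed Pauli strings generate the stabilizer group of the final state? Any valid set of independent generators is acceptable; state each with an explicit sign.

The stabilizer group can be generated by -XIIII, +IZIII, +IIZII, +IIIZI, +IIIIZ, among other valid generating sets.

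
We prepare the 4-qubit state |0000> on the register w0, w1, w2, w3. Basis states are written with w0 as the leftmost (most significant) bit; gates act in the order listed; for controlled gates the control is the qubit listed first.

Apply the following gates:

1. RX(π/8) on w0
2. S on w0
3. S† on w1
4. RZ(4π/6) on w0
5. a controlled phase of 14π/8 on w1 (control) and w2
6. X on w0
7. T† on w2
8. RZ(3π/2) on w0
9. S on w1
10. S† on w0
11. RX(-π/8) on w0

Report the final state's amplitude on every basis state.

The resulting statevector has amplitude sqrt(2 - sqrt(2))*(-sqrt(2) + sqrt(6))/8 on |0000>, (-sqrt(sqrt(2) + 2) + 2 - (sqrt(sqrt(2) + 2) + 2)*exp(5*I*pi/6))*exp(I*pi/12)/4 on |1000>, and 0 on every other basis state.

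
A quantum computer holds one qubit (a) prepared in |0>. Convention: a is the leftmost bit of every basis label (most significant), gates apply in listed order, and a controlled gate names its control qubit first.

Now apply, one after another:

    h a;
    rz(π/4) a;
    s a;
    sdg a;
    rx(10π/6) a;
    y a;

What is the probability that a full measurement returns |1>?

Outcome |1> occurs with probability 1/2 - sqrt(6)/8.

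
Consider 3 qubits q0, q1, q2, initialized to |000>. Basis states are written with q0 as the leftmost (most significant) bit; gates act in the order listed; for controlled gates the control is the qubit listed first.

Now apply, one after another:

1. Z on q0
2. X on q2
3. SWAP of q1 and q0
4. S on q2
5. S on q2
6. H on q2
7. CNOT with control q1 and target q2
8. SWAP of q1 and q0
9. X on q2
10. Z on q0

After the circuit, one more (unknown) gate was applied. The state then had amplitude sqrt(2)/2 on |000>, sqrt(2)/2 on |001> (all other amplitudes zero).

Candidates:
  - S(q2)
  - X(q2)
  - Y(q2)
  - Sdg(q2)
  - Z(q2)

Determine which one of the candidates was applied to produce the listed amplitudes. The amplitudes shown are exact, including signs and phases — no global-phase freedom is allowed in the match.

The unique candidate consistent with the amplitudes is Z(q2).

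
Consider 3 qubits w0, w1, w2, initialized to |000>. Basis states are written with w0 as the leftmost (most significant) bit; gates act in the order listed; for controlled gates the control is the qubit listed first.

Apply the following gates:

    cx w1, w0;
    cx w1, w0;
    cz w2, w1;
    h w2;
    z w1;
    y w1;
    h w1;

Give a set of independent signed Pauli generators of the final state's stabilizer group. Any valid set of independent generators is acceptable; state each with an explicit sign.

The stabilizer group can be generated by -IXI, +IIX, +ZII, among other valid generating sets.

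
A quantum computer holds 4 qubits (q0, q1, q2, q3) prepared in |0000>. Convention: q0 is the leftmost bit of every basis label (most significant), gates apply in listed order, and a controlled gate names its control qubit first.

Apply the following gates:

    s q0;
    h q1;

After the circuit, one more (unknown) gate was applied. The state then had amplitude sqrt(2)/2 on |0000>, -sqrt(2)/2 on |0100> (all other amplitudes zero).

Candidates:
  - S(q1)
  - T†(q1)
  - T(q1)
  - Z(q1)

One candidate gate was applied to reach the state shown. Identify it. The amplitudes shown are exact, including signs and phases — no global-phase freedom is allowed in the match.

The unique candidate consistent with the amplitudes is Z(q1).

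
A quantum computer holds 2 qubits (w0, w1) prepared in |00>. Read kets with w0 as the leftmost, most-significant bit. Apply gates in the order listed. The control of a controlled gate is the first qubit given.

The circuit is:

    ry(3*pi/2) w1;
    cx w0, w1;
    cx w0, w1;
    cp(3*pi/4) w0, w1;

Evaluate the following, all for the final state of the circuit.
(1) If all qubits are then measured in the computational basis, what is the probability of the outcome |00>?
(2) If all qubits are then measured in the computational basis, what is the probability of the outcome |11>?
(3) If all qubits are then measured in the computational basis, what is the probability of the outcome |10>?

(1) The probability of measuring |00> is 1/2.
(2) Outcome |11> occurs with probability 0.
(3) A full measurement returns |10> with probability 0.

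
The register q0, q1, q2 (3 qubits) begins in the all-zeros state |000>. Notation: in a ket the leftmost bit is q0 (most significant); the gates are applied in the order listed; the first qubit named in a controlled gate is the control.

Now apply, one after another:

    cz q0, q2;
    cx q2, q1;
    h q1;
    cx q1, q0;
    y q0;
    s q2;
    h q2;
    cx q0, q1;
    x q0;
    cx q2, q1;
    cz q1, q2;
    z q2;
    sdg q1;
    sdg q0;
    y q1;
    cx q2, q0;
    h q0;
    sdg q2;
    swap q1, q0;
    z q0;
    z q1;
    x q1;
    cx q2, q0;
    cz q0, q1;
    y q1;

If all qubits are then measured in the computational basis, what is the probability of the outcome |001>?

A full measurement returns |001> with probability 1/4.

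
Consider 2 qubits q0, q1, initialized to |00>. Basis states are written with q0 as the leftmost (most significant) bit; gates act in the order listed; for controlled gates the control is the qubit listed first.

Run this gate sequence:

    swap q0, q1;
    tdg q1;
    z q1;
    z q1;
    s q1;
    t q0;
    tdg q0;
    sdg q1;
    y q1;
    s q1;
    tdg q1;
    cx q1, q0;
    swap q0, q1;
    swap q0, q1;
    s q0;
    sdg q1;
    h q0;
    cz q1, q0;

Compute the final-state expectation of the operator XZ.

The expectation value of XZ is -1.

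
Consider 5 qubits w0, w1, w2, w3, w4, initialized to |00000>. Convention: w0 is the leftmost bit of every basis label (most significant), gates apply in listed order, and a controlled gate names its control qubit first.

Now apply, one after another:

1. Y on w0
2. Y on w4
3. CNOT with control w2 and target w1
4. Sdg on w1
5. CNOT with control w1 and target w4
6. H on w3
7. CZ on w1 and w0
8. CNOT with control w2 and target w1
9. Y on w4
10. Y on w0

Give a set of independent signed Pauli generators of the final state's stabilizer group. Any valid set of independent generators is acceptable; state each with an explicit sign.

The final state is stabilized by the group generated by +IIIXI, +ZIIII, +IZIII, +IIZII, +IIIIZ; other independent generating sets are equally valid.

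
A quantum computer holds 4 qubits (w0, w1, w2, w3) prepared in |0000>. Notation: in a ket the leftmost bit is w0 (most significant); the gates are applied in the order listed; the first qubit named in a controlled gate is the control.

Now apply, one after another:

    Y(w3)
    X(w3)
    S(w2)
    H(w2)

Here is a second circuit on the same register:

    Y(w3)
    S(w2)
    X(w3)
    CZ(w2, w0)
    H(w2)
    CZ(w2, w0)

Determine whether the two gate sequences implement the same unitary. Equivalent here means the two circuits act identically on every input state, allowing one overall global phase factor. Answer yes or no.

No — the two circuits implement different unitaries, even allowing a global phase.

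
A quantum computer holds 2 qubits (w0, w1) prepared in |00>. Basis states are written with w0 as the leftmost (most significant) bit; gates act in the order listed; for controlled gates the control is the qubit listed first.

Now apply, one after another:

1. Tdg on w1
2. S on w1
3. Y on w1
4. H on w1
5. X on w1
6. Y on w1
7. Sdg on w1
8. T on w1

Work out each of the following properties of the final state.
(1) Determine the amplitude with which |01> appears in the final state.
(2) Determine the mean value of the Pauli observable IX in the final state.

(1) The amplitude on |01> is -sqrt(2)*exp(3*I*pi/4)/2.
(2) In the final state, IX has expectation sqrt(2)/2.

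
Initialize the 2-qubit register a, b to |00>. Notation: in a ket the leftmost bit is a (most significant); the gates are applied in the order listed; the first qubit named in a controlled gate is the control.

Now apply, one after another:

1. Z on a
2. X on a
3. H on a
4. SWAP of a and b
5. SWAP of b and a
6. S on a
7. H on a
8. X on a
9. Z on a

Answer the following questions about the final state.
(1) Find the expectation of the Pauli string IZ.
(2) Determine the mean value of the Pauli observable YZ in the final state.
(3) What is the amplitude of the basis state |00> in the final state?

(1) The observable IZ averages to 1.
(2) The observable YZ averages to 1.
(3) The final state's coefficient on |00> equals 1/2 + I/2.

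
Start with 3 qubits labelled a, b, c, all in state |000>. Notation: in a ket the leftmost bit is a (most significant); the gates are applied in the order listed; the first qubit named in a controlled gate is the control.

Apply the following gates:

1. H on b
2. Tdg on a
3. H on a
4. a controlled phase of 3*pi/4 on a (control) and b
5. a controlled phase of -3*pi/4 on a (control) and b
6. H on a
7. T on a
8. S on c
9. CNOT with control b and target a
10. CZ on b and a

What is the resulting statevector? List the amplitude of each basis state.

After the circuit, the state carries amplitude sqrt(2)/2 on |000>, -sqrt(2)/2 on |110>, and 0 on every other basis state.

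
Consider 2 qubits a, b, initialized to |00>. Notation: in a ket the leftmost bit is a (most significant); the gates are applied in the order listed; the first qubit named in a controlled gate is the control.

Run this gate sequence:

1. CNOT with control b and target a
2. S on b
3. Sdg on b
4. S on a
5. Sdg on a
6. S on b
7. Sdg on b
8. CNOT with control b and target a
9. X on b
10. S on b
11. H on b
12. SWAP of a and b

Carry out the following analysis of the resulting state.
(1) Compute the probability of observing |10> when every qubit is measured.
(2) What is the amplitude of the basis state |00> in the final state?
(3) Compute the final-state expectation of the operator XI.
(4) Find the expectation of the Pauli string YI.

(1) A full measurement returns |10> with probability 1/2. Key observation: gates 1-8 undo each other exactly, leaving only the rest of the circuit to track.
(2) The amplitude on |00> is sqrt(2)*I/2.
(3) The expectation value of XI is -1.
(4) The expectation value of YI is 0.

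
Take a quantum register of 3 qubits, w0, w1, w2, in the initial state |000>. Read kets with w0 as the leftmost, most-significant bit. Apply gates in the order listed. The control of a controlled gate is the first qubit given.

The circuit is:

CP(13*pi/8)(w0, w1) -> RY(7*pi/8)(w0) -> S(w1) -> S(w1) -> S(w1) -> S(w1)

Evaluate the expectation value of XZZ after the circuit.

The observable XZZ averages to sqrt(2 - sqrt(2))/2.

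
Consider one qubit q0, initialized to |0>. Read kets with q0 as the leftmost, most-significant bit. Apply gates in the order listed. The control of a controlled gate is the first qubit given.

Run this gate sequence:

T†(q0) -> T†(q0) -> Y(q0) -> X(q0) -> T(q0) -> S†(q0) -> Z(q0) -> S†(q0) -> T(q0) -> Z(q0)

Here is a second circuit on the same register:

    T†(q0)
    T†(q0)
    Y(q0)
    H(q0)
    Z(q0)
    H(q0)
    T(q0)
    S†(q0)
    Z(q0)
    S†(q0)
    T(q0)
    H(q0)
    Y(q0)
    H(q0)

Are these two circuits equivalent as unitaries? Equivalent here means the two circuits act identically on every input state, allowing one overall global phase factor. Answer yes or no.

No, they are not equivalent — no single phase factor reconciles the two unitaries.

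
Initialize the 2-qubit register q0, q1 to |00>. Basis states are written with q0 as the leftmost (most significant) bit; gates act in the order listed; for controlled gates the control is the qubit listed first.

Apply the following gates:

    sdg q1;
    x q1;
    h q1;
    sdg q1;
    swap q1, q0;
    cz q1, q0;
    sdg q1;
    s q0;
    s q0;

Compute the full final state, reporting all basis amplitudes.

After the circuit, the state carries amplitude sqrt(2)/2 on |00>, 0 on |01>, -sqrt(2)*I/2 on |10>, 0 on |11>.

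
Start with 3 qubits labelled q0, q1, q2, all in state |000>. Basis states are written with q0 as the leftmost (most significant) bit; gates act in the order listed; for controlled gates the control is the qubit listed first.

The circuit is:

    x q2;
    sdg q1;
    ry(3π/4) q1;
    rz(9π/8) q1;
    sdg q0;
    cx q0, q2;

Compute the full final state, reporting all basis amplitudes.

The final amplitudes are -sqrt(2 - sqrt(2))*exp(7*I*pi/16)/2 on |001>, sqrt(sqrt(2) + 2)*exp(9*I*pi/16)/2 on |011>, and 0 on every other basis state.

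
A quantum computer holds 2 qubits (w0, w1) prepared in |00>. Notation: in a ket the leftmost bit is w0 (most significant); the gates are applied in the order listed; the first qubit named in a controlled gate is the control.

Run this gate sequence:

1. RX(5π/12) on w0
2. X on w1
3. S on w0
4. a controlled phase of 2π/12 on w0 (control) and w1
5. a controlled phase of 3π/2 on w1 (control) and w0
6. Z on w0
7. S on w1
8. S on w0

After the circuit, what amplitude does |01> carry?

The amplitude on |01> is I*sqrt(6 - 3*sqrt(2))/4 + I*sqrt(sqrt(2) + 2)/4.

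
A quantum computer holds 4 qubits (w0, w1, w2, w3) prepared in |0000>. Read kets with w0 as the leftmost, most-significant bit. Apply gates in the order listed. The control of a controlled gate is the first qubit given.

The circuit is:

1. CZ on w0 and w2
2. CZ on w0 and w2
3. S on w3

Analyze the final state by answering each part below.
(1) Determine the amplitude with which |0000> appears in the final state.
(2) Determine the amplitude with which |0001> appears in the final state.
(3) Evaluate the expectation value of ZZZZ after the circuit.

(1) The final state's coefficient on |0000> equals 1.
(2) The final state's coefficient on |0001> equals 0.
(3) The expectation value of ZZZZ is 1.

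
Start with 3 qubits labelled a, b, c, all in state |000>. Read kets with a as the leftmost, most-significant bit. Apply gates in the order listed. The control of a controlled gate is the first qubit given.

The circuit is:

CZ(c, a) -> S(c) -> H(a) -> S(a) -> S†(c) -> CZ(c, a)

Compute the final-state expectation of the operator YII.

In the final state, YII has expectation 1.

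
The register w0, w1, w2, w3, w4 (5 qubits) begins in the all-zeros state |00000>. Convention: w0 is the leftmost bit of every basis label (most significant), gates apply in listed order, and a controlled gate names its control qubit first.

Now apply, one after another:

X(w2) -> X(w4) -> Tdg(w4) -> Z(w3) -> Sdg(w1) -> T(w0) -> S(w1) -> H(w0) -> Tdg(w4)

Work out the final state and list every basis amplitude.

The resulting statevector has amplitude -sqrt(2)*I/2 on |00101>, -sqrt(2)*I/2 on |10101>, and 0 on every other basis state.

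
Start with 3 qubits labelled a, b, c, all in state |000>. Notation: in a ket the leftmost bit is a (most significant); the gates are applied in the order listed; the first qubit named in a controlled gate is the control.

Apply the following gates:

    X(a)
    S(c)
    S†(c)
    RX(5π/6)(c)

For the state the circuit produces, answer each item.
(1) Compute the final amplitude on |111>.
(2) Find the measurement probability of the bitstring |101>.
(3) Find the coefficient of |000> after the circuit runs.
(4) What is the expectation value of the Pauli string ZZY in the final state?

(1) The final state's coefficient on |111> equals 0.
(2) The probability of measuring |101> is sqrt(3)/4 + 1/2.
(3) The amplitude on |000> is 0.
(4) In the final state, ZZY has expectation 1/2.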